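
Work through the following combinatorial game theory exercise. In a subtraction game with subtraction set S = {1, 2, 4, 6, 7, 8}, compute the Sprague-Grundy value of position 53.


The subtraction set is S = {1, 2, 4, 6, 7, 8}.
G(k) = mex{ G(k - s) : s in S, s <= k }. We compute iteratively: G(0) = 0.
G(1) = mex({0}) = 1
G(2) = mex({0, 1}) = 2
G(3) = mex({1, 2}) = 0
G(4) = mex({0, 2}) = 1
G(5) = mex({0, 1}) = 2
G(6) = mex({0, 1, 2}) = 3
G(7) = mex({0, 1, 2, 3}) = 4
G(8) = mex({0, 1, 2, 3, 4}) = 5
G(9) = mex({0, 1, 2, 4, 5}) = 3
G(10) = mex({0, 1, 2, 3, 5}) = 4
G(11) = mex({0, 1, 2, 3, 4}) = 5
G(12) = mex({1, 2, 3, 4, 5}) = 0
G(13) = mex({0, 2, 3, 4, 5}) = 1
G(14) = mex({0, 1, 3, 4, 5}) = 2
G(15) = mex({1, 2, 3, 4, 5}) = 0
G(16) = mex({0, 2, 3, 4, 5}) = 1
G(17) = mex({0, 1, 3, 4, 5}) = 2
G(18) = mex({0, 1, 2, 4, 5}) = 3
G(19) = mex({0, 1, 2, 3, 5}) = 4
Observe that G(12)..G(19) = 0, 1, 2, 0, 1, 2, 3, 4 repeats G(0)..G(7) = 0, 1, 2, 0, 1, 2, 3, 4.
For k >= max(S) = 8, G(k) is determined by the previous 8 values G(k-8)..G(k-1); a window of 8 consecutive values has recurred shifted by 12, so by induction G(k + 12) = G(k) for all k >= 0: the sequence is periodic from the start with period 12.
One period: G(0..11) = 0, 1, 2, 0, 1, 2, 3, 4, 5, 3, 4, 5.
53 mod 12 = 5, so G(53) = G(5) = 2.

2


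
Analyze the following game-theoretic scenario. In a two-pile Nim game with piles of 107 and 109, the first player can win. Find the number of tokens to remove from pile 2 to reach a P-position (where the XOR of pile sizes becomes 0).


Piles: 107 and 109
Current XOR: 107 XOR 109 = 6 (non-zero, so this is an N-position).
To make the XOR zero, we need to find a move that balances the piles.
For pile 2 (size 109): target = 109 XOR 6 = 107
We reduce pile 2 from 109 to 107.
Tokens removed: 109 - 107 = 2
Verification: 107 XOR 107 = 0

2


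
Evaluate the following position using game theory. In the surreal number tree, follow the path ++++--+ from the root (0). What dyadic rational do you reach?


Sign expansion: ++++--+
Rule: track bounds (lo, hi), initially (-inf, +inf). On '+', the current value becomes lo and we move to the simplest number in (value, hi): value + 1 if hi = +inf, otherwise the midpoint (value + hi)/2. On '-', the current value becomes hi and we move to value - 1 if lo = -inf, otherwise the midpoint (lo + value)/2.
Start at 0.
Step 1: sign = +, move right. Bounds: (0, +inf). Value = 1
Step 2: sign = +, move right. Bounds: (1, +inf). Value = 2
Step 3: sign = +, move right. Bounds: (2, +inf). Value = 3
Step 4: sign = +, move right. Bounds: (3, +inf). Value = 4
Step 5: sign = -, move left. Bounds: (3, 4). Value = 7/2
Step 6: sign = -, move left. Bounds: (3, 7/2). Value = 13/4
Step 7: sign = +, move right. Bounds: (13/4, 7/2). Value = 27/8
The surreal number with sign expansion ++++--+ is 27/8.

27/8


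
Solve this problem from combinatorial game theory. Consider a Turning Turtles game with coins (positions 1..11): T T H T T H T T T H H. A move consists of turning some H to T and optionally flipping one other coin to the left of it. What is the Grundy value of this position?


Coins: T T H T T H T T T H H
Key fact: a single head at position k behaves exactly like a Nim heap of size k (turning it to T and optionally flipping a coin at j < k corresponds to moving the heap from k to j, or to 0), and heads combine as a disjunctive sum (two heads at the same place would cancel, matching j XOR j = 0). So the Nim-value is the XOR of the 1-indexed positions of the heads.
Face-up positions (1-indexed): [3, 6, 10, 11]
XOR 0 with 3: 0 XOR 3 = 3
XOR 3 with 6: 3 XOR 6 = 5
XOR 5 with 10: 5 XOR 10 = 15
XOR 15 with 11: 15 XOR 11 = 4
Nim-value = 4

4


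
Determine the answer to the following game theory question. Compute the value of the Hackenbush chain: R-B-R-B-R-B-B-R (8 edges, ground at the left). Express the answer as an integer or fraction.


Edges (from ground): R-B-R-B-R-B-B-R
By Berlekamp's sign-expansion rule, a Blue-Red Hackenbush stalk has the value of the surreal number whose sign sequence is the edge sequence with B -> + and R -> -.
Sign sequence: -+-+-++-
Trace the sign expansion in the surreal number tree, starting from 0:
Edge 1: R (sign -) -> bounds (-inf, 0), value = -1
Edge 2: B (sign +) -> bounds (-1, 0), value = -1/2
Edge 3: R (sign -) -> bounds (-1, -1/2), value = -3/4
Edge 4: B (sign +) -> bounds (-3/4, -1/2), value = -5/8
Edge 5: R (sign -) -> bounds (-3/4, -5/8), value = -11/16
Edge 6: B (sign +) -> bounds (-11/16, -5/8), value = -21/32
Edge 7: B (sign +) -> bounds (-21/32, -5/8), value = -41/64
Edge 8: R (sign -) -> bounds (-21/32, -41/64), value = -83/128
Game value = -83/128

-83/128


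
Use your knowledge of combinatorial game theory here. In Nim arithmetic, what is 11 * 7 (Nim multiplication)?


Nim multiplication is bilinear over XOR: (u XOR v) * w = (u*w) XOR (v*w).
So we split each operand into its bit components and XOR the pairwise Nim products.
11 = 1 + 2 + 8 (as XOR of powers of 2).
7 = 1 + 2 + 4 (as XOR of powers of 2).
Using the standard Nim-product table on single bits:
  2*2 = 3,   2*4 = 8,   2*8 = 12,
  4*4 = 6,   4*8 = 11,  8*8 = 13,
and  1*x = x (identity), k*l = l*k (commutative).
Pairwise Nim products:
  1 * 1 = 1
  1 * 2 = 2
  1 * 4 = 4
  2 * 1 = 2
  2 * 2 = 3
  2 * 4 = 8
  8 * 1 = 8
  8 * 2 = 12
  8 * 4 = 11
XOR them: 1 XOR 2 XOR 4 XOR 2 XOR 3 XOR 8 XOR 8 XOR 12 XOR 11 = 1.
Result: 11 * 7 = 1 (in Nim).

1


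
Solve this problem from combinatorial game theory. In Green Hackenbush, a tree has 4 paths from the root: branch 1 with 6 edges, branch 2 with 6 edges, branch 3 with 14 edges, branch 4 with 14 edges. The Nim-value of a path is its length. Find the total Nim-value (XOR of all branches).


The tree has 4 branches from the ground vertex.
In Green Hackenbush, the Nim-value of a simple path of length k is k.
Branch 1: length 6, Nim-value = 6
Branch 2: length 6, Nim-value = 6
Branch 3: length 14, Nim-value = 14
Branch 4: length 14, Nim-value = 14
Total Nim-value = XOR of all branch values:
0 XOR 6 = 6
6 XOR 6 = 0
0 XOR 14 = 14
14 XOR 14 = 0
Nim-value of the tree = 0

0


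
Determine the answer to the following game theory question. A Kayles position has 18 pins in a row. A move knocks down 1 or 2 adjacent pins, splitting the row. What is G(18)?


Kayles: a move removes 1 or 2 adjacent pins from a contiguous row.
Removing pins from a row of k leaves two independent rows (a, b) with a + b = k - 1 (one pin) or a + b = k - 2 (two pins); an end removal gives a = 0.
By Sprague-Grundy, G(k) = mex{ G(a) XOR G(b) } over all these splits. G(0) = 0.
G(1): splits (0,0):0^0=0 -> mex({0}) = 1
G(2): splits (0,1):0^1=1 (0,0):0^0=0 -> mex({0, 1}) = 2
G(3): splits (0,2):0^2=2 (1,1):1^1=0 (0,1):0^1=1 -> mex({0, 1, 2}) = 3
G(4): splits (0,3):0^3=3 (1,2):1^2=3 (0,2):0^2=2 (1,1):1^1=0 -> mex({0, 2, 3}) = 1
G(5): splits (0,4):0^1=1 (1,3):1^3=2 (2,2):2^2=0 (0,3):0^3=3 (1,2):1^2=3 -> mex({0, 1, 2, 3}) = 4
G(6) = mex({0, 1, 2, 4}) = 3
G(7) = mex({0, 1, 3, 4, 5}) = 2
G(8) = mex({0, 2, 3, 5, 6}) = 1
G(9) = mex({0, 1, 2, 3, 6, 7}) = 4
G(10) = mex({0, 1, 3, 4, 5, 7}) = 2
G(11) = mex({0, 1, 2, 3, 4, 5}) = 6
G(12) = mex({0, 1, 2, 3, 5, 6, 7}) = 4
G(13) = mex({0, 2, 3, 4, 6, 7}) = 1
G(14) = mex({0, 1, 4, 5, 6, 7}) = 2
G(15) = mex({0, 1, 2, 3, 4, 5, 6}) = 7
G(16) = mex({0, 2, 3, 5, 6, 7}) = 1
G(17) = mex({0, 1, 2, 3, 5, 6, 7}) = 4
G(18) = mex({0, 1, 2, 4, 5, 6}) = 3
Therefore G(18) = 3.

3


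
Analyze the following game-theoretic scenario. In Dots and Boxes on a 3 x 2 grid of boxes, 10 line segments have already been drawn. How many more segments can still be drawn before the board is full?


Grid: 3 x 2 boxes, i.e. 4 rows and 3 columns of dots.
Horizontal edges: (rows + 1) * cols = 4 * 2 = 8
Vertical edges: rows * (cols + 1) = 3 * 3 = 9
Total edges: 8 + 9 = 17
Edges drawn: 10
Remaining: 17 - 10 = 7

7


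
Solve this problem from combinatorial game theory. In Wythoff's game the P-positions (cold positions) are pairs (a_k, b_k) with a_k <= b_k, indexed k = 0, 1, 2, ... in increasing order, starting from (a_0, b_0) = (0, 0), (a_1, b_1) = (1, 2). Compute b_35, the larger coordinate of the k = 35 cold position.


By Wythoff's theorem, a_k = floor(k * phi) and b_k = floor(k * phi^2) = a_k + k, where phi = (1 + sqrt(5))/2 is the golden ratio.
phi = (1 + sqrt(5))/2 = 1.618034
phi^2 = phi + 1 = 2.618034
k = 35
k * phi^2 = 35 * 2.618034 = 91.631190
b_35 = floor(k * phi^2) = 91 (check: a_35 + k = 56 + 35 = 91)

91


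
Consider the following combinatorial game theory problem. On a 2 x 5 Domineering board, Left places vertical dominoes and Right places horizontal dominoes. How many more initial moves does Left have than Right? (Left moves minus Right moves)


Board is 2 x 5 (rows x cols).
Left (vertical) placements: (rows-1) * cols = 1 * 5 = 5
Right (horizontal) placements: rows * (cols-1) = 2 * 4 = 8
Advantage = Left - Right = 5 - 8 = -3

-3


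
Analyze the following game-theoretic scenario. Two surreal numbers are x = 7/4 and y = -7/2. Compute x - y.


x = 7/4, y = -7/2
Converting to common denominator: 4
x = 7/4, y = -14/4
x - y = 7/4 - -7/2 = 21/4

21/4


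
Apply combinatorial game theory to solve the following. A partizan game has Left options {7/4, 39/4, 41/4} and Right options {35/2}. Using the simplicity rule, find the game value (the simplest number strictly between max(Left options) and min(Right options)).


Left options: {7/4, 39/4, 41/4}, max = 41/4
Right options: {35/2}, min = 35/2
All options are numbers and max(Left) < min(Right), so by the simplicity theorem the value is the simplest (earliest-born) number strictly between 41/4 and 35/2.
Integers 11 through 17 all lie strictly between 41/4 and 35/2.
Among integers, the simplest (lowest birthday = smallest |n|; 0 is born on day 0, +-n on day n) is 11.
No non-integer in the interval can be simpler: if x is a non-integer in the interval, then floor(x) or ceil(x) also lies in the interval (the interval contains an integer), and both are proper prefixes of x's sign expansion, i.e. born earlier. So the game value is 11.
Game value = 11

11


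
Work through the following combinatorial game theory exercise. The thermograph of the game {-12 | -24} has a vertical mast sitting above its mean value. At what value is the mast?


Game = {-12 | -24}, a switch {a | b} with numbers a > b.
Its thermograph has left wall a - t and right wall b + t, which meet at t = (a - b)/2, where both equal (a + b)/2. So the mast (mean value) is at (a + b)/2.
Mean = (-12 + (-24))/2 = -36/2 = -18

-18


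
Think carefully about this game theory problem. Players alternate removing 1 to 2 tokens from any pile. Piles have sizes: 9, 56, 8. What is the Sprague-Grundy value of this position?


Subtraction set: {1, 2}
For this subtraction set, G(n) = n mod 3 (period = max + 1 = 3).
Pile 1 (size 9): G(9) = 9 mod 3 = 0
Pile 2 (size 56): G(56) = 56 mod 3 = 2
Pile 3 (size 8): G(8) = 8 mod 3 = 2
Total Grundy value = XOR of all: 0 XOR 2 XOR 2 = 0

0


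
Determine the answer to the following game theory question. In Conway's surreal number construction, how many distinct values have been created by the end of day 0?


Day 0: {|} = 0 is born. Count = 1.
Day n: the number of surreal numbers born by day n is 2^(n+1) - 1.
By day 0: 2^1 - 1 = 1
By day 0: 1 surreal numbers.

1


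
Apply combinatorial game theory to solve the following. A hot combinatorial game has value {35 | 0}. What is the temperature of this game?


The game is {35 | 0}, a switch {a | b} with numbers a > b.
Cooling {a | b} by t gives {a - t | b + t}, which stops being hot when a - t = b + t, i.e. at t = (a - b)/2. So the temperature of a switch is (a - b)/2.
Temperature = (Left option - Right option) / 2
= (35 - (0)) / 2
= 35 / 2
= 35/2

35/2


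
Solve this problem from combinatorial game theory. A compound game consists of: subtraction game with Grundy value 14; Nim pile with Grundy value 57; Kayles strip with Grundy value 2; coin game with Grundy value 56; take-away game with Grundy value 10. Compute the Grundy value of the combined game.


By the Sprague-Grundy theorem, the Grundy value of a sum of games is the XOR of individual Grundy values.
subtraction game: Grundy value = 14. Running XOR: 0 XOR 14 = 14
Nim pile: Grundy value = 57. Running XOR: 14 XOR 57 = 55
Kayles strip: Grundy value = 2. Running XOR: 55 XOR 2 = 53
coin game: Grundy value = 56. Running XOR: 53 XOR 56 = 13
take-away game: Grundy value = 10. Running XOR: 13 XOR 10 = 7
The combined Grundy value is 7.

7


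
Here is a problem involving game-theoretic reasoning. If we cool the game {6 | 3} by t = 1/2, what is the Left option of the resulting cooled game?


Original game: {6 | 3} (a switch {a | b} with a > b).
Cooling by t (for t below the temperature (a - b)/2 = 3/2) taxes each move by t: {a | b} cooled by t is {a - t | b + t}.
Cooling amount: t = 1/2
Cooled Left option: 6 - 1/2 = 11/2
Cooled Right option: 3 + 1/2 = 7/2
Cooled game: {11/2 | 7/2}
Left option = 11/2

11/2


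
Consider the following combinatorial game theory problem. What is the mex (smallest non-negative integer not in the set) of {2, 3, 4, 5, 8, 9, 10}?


Set = {2, 3, 4, 5, 8, 9, 10}
0 is NOT in the set. This is the mex.
mex = 0

0


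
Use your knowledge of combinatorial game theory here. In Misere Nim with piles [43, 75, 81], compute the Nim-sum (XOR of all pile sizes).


We need the XOR (exclusive or) of all pile sizes.
After XOR-ing pile 1 (size 43): 0 XOR 43 = 43
After XOR-ing pile 2 (size 75): 43 XOR 75 = 96
After XOR-ing pile 3 (size 81): 96 XOR 81 = 49
The Nim-value of this position is 49.

49


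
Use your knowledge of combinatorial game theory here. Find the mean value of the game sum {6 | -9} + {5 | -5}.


G1 = {6 | -9}, G2 = {5 | -5}
Each is a switch {a | b} with numbers a > b; its mean value is (a + b)/2, and mean value is additive over game sums: m(G1 + G2) = m(G1) + m(G2).
Mean of G1 = (6 + (-9))/2 = -3/2 = -3/2
Mean of G2 = (5 + (-5))/2 = 0/2 = 0
Mean of G1 + G2 = -3/2 + 0 = -3/2

-3/2


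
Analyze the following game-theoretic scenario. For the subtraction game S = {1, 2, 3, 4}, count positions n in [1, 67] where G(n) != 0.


Subtraction set S = {1, 2, 3, 4}, so G(n) = n mod 5.
G(n) = 0 when n is a multiple of 5.
Multiples of 5 in [1, 67]: 13
N-positions (nonzero Grundy) = 67 - 13 = 54

54


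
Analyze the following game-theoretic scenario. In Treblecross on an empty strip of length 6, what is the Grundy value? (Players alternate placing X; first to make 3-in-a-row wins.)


Treblecross: place X on empty cells; 3-in-a-row wins.
Playing within two cells of an existing X lets the opponent win at once, so sensible play treats the cells i-2..i+2 around each X as dead. The player left with no safe cell loses, so this is a normal-play take-away game on strips of safe cells.
Placing X at cell i (0-indexed) of a strip of k safe cells leaves independent strips of sizes max(0, i-2) and max(0, k-i-3). Hence G(k) = mex{ G(max(0,i-2)) XOR G(max(0,k-i-3)) : 0 <= i < k }, with G(0) = 0.
G(1): splits (0,0):0^0=0 -> mex({0}) = 1
G(2): splits (0,0):0^0=0 -> mex({0}) = 1
G(3): splits (0,0):0^0=0 -> mex({0}) = 1
G(4): splits (0,1):0^1=1 (0,0):0^0=0 -> mex({0, 1}) = 2
G(5): splits (0,2):0^1=1 (0,1):0^1=1 (0,0):0^0=0 -> mex({0, 1}) = 2
G(6) = mex({1}) = 0
Therefore G(6) = 0.

0


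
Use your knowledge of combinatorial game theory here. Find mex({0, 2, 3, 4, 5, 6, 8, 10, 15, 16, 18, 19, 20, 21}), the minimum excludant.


Set = {0, 2, 3, 4, 5, 6, 8, 10, 15, 16, 18, 19, 20, 21}
0 is in the set.
1 is NOT in the set. This is the mex.
mex = 1

1


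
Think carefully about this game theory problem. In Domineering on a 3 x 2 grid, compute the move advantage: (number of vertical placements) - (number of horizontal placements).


Board is 3 x 2 (rows x cols).
Left (vertical) placements: (rows-1) * cols = 2 * 2 = 4
Right (horizontal) placements: rows * (cols-1) = 3 * 1 = 3
Advantage = Left - Right = 4 - 3 = 1

1


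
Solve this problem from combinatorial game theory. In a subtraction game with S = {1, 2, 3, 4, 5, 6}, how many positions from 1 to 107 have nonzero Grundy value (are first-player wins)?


Subtraction set S = {1, 2, 3, 4, 5, 6}, so G(n) = n mod 7.
G(n) = 0 when n is a multiple of 7.
Multiples of 7 in [1, 107]: 15
N-positions (nonzero Grundy) = 107 - 15 = 92

92


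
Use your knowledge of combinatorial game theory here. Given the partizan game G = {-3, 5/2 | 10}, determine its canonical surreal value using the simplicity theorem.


Left options: {-3, 5/2}, max = 5/2
Right options: {10}, min = 10
All options are numbers and max(Left) < min(Right), so by the simplicity theorem the value is the simplest (earliest-born) number strictly between 5/2 and 10.
Integers 3 through 9 all lie strictly between 5/2 and 10.
Among integers, the simplest (lowest birthday = smallest |n|; 0 is born on day 0, +-n on day n) is 3.
No non-integer in the interval can be simpler: if x is a non-integer in the interval, then floor(x) or ceil(x) also lies in the interval (the interval contains an integer), and both are proper prefixes of x's sign expansion, i.e. born earlier. So the game value is 3.
Game value = 3

3


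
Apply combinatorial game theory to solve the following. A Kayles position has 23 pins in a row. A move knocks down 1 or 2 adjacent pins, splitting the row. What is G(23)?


Kayles: a move removes 1 or 2 adjacent pins from a contiguous row.
Removing pins from a row of k leaves two independent rows (a, b) with a + b = k - 1 (one pin) or a + b = k - 2 (two pins); an end removal gives a = 0.
By Sprague-Grundy, G(k) = mex{ G(a) XOR G(b) } over all these splits. G(0) = 0.
G(1): splits (0,0):0^0=0 -> mex({0}) = 1
G(2): splits (0,1):0^1=1 (0,0):0^0=0 -> mex({0, 1}) = 2
G(3): splits (0,2):0^2=2 (1,1):1^1=0 (0,1):0^1=1 -> mex({0, 1, 2}) = 3
G(4): splits (0,3):0^3=3 (1,2):1^2=3 (0,2):0^2=2 (1,1):1^1=0 -> mex({0, 2, 3}) = 1
G(5): splits (0,4):0^1=1 (1,3):1^3=2 (2,2):2^2=0 (0,3):0^3=3 (1,2):1^2=3 -> mex({0, 1, 2, 3}) = 4
G(6) = mex({0, 1, 2, 4}) = 3
G(7) = mex({0, 1, 3, 4, 5}) = 2
G(8) = mex({0, 2, 3, 5, 6}) = 1
G(9) = mex({0, 1, 2, 3, 6, 7}) = 4
G(10) = mex({0, 1, 3, 4, 5, 7}) = 2
G(11) = mex({0, 1, 2, 3, 4, 5}) = 6
G(12) = mex({0, 1, 2, 3, 5, 6, 7}) = 4
G(13) = mex({0, 2, 3, 4, 6, 7}) = 1
G(14) = mex({0, 1, 4, 5, 6, 7}) = 2
G(15) = mex({0, 1, 2, 3, 4, 5, 6}) = 7
G(16) = mex({0, 2, 3, 5, 6, 7}) = 1
G(17) = mex({0, 1, 2, 3, 5, 6, 7}) = 4
G(18) = mex({0, 1, 2, 4, 5, 6}) = 3
G(19) = mex({0, 1, 3, 4, 5, 7}) = 2
G(20) = mex({0, 2, 3, 4, 5, 6, 7}) = 1
G(21) = mex({0, 1, 2, 3, 5, 6, 7}) = 4
G(22) = mex({0, 1, 2, 3, 4, 5, 7}) = 6
G(23) = mex({0, 1, 2, 3, 4, 5, 6}) = 7
Therefore G(23) = 7.

7


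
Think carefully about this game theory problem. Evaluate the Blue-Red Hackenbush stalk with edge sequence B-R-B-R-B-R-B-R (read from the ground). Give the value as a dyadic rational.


Edges (from ground): B-R-B-R-B-R-B-R
By Berlekamp's sign-expansion rule, a Blue-Red Hackenbush stalk has the value of the surreal number whose sign sequence is the edge sequence with B -> + and R -> -.
Sign sequence: +-+-+-+-
Trace the sign expansion in the surreal number tree, starting from 0:
Edge 1: B (sign +) -> bounds (0, +inf), value = 1
Edge 2: R (sign -) -> bounds (0, 1), value = 1/2
Edge 3: B (sign +) -> bounds (1/2, 1), value = 3/4
Edge 4: R (sign -) -> bounds (1/2, 3/4), value = 5/8
Edge 5: B (sign +) -> bounds (5/8, 3/4), value = 11/16
Edge 6: R (sign -) -> bounds (5/8, 11/16), value = 21/32
Edge 7: B (sign +) -> bounds (21/32, 11/16), value = 43/64
Edge 8: R (sign -) -> bounds (21/32, 43/64), value = 85/128
Game value = 85/128

85/128


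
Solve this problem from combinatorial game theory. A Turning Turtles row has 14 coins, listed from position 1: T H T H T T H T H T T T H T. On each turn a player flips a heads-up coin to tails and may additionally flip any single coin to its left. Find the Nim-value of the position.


Coins: T H T H T T H T H T T T H T
Key fact: a single head at position k behaves exactly like a Nim heap of size k (turning it to T and optionally flipping a coin at j < k corresponds to moving the heap from k to j, or to 0), and heads combine as a disjunctive sum (two heads at the same place would cancel, matching j XOR j = 0). So the Nim-value is the XOR of the 1-indexed positions of the heads.
Face-up positions (1-indexed): [2, 4, 7, 9, 13]
XOR 0 with 2: 0 XOR 2 = 2
XOR 2 with 4: 2 XOR 4 = 6
XOR 6 with 7: 6 XOR 7 = 1
XOR 1 with 9: 1 XOR 9 = 8
XOR 8 with 13: 8 XOR 13 = 5
Nim-value = 5

5


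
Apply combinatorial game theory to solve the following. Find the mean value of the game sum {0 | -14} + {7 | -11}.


G1 = {0 | -14}, G2 = {7 | -11}
Each is a switch {a | b} with numbers a > b; its mean value is (a + b)/2, and mean value is additive over game sums: m(G1 + G2) = m(G1) + m(G2).
Mean of G1 = (0 + (-14))/2 = -14/2 = -7
Mean of G2 = (7 + (-11))/2 = -4/2 = -2
Mean of G1 + G2 = -7 + -2 = -9

-9


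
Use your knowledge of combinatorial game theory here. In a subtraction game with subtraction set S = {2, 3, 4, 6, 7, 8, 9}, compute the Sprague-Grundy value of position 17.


The subtraction set is S = {2, 3, 4, 6, 7, 8, 9}.
G(k) = mex{ G(k - s) : s in S, s <= k }. We compute iteratively: G(0) = 0.
G(1) = mex({}) = 0
G(2) = mex({0}) = 1
G(3) = mex({0}) = 1
G(4) = mex({0, 1}) = 2
G(5) = mex({0, 1}) = 2
G(6) = mex({0, 1, 2}) = 3
G(7) = mex({0, 1, 2}) = 3
G(8) = mex({0, 1, 2, 3}) = 4
G(9) = mex({0, 1, 2, 3}) = 4
G(10) = mex({0, 1, 2, 3, 4}) = 5
G(11) = mex({1, 2, 3, 4}) = 0
G(12) = mex({1, 2, 3, 4, 5}) = 0
G(13) = mex({0, 2, 3, 4, 5}) = 1
G(14) = mex({0, 2, 3, 4, 5}) = 1
G(15) = mex({0, 1, 3, 4}) = 2
G(16) = mex({0, 1, 3, 4, 5}) = 2
G(17) = mex({0, 1, 2, 4, 5}) = 3
Therefore G(17) = 3.

3


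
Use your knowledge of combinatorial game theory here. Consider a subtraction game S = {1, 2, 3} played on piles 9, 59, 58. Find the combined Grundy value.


Subtraction set: {1, 2, 3}
For this subtraction set, G(n) = n mod 4 (period = max + 1 = 4).
Pile 1 (size 9): G(9) = 9 mod 4 = 1
Pile 2 (size 59): G(59) = 59 mod 4 = 3
Pile 3 (size 58): G(58) = 58 mod 4 = 2
Total Grundy value = XOR of all: 1 XOR 3 XOR 2 = 0

0


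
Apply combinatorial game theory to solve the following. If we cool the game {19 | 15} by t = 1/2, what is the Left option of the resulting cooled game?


Original game: {19 | 15} (a switch {a | b} with a > b).
Cooling by t (for t below the temperature (a - b)/2 = 2) taxes each move by t: {a | b} cooled by t is {a - t | b + t}.
Cooling amount: t = 1/2
Cooled Left option: 19 - 1/2 = 37/2
Cooled Right option: 15 + 1/2 = 31/2
Cooled game: {37/2 | 31/2}
Left option = 37/2

37/2


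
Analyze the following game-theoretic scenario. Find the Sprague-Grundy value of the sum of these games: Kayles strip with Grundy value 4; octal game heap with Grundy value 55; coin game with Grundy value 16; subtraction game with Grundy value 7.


By the Sprague-Grundy theorem, the Grundy value of a sum of games is the XOR of individual Grundy values.
Kayles strip: Grundy value = 4. Running XOR: 0 XOR 4 = 4
octal game heap: Grundy value = 55. Running XOR: 4 XOR 55 = 51
coin game: Grundy value = 16. Running XOR: 51 XOR 16 = 35
subtraction game: Grundy value = 7. Running XOR: 35 XOR 7 = 36
The combined Grundy value is 36.

36


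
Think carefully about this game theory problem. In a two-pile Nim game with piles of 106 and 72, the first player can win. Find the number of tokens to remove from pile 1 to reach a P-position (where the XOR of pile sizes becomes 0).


Piles: 106 and 72
Current XOR: 106 XOR 72 = 34 (non-zero, so this is an N-position).
To make the XOR zero, we need to find a move that balances the piles.
For pile 1 (size 106): target = 106 XOR 34 = 72
We reduce pile 1 from 106 to 72.
Tokens removed: 106 - 72 = 34
Verification: 72 XOR 72 = 0

34


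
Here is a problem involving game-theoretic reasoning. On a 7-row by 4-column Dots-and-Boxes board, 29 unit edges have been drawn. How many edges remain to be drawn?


Grid: 7 x 4 boxes, i.e. 8 rows and 5 columns of dots.
Horizontal edges: (rows + 1) * cols = 8 * 4 = 32
Vertical edges: rows * (cols + 1) = 7 * 5 = 35
Total edges: 32 + 35 = 67
Edges drawn: 29
Remaining: 67 - 29 = 38

38


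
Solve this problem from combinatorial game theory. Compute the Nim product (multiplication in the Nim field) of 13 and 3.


Nim multiplication is bilinear over XOR: (u XOR v) * w = (u*w) XOR (v*w).
So we split each operand into its bit components and XOR the pairwise Nim products.
13 = 1 + 4 + 8 (as XOR of powers of 2).
3 = 1 + 2 (as XOR of powers of 2).
Using the standard Nim-product table on single bits:
  2*2 = 3,   2*4 = 8,   2*8 = 12,
  4*4 = 6,   4*8 = 11,  8*8 = 13,
and  1*x = x (identity), k*l = l*k (commutative).
Pairwise Nim products:
  1 * 1 = 1
  1 * 2 = 2
  4 * 1 = 4
  4 * 2 = 8
  8 * 1 = 8
  8 * 2 = 12
XOR them: 1 XOR 2 XOR 4 XOR 8 XOR 8 XOR 12 = 11.
Result: 13 * 3 = 11 (in Nim).

11


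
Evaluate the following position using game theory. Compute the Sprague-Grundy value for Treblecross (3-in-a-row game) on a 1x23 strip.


Treblecross: place X on empty cells; 3-in-a-row wins.
Playing within two cells of an existing X lets the opponent win at once, so sensible play treats the cells i-2..i+2 around each X as dead. The player left with no safe cell loses, so this is a normal-play take-away game on strips of safe cells.
Placing X at cell i (0-indexed) of a strip of k safe cells leaves independent strips of sizes max(0, i-2) and max(0, k-i-3). Hence G(k) = mex{ G(max(0,i-2)) XOR G(max(0,k-i-3)) : 0 <= i < k }, with G(0) = 0.
G(1): splits (0,0):0^0=0 -> mex({0}) = 1
G(2): splits (0,0):0^0=0 -> mex({0}) = 1
G(3): splits (0,0):0^0=0 -> mex({0}) = 1
G(4): splits (0,1):0^1=1 (0,0):0^0=0 -> mex({0, 1}) = 2
G(5): splits (0,2):0^1=1 (0,1):0^1=1 (0,0):0^0=0 -> mex({0, 1}) = 2
G(6) = mex({1}) = 0
G(7) = mex({0, 1, 2}) = 3
G(8) = mex({0, 1, 2}) = 3
G(9) = mex({0, 2}) = 1
G(10) = mex({0, 2, 3}) = 1
G(11) = mex({0, 3}) = 1
G(12) = mex({1, 3}) = 0
G(13) = mex({0, 1, 2, 3}) = 4
G(14) = mex({0, 1, 2}) = 3
G(15) = mex({0, 1, 2}) = 3
G(16) = mex({0, 1, 2, 4}) = 3
G(17) = mex({0, 1, 3, 4}) = 2
G(18) = mex({0, 1, 3, 4}) = 2
G(19) = mex({0, 1, 3, 5}) = 2
G(20) = mex({0, 1, 2, 3, 5}) = 4
G(21) = mex({0, 1, 2, 3, 5}) = 4
G(22) = mex({1, 2, 6}) = 0
G(23) = mex({0, 1, 2, 3, 4, 6}) = 5
Therefore G(23) = 5.

5


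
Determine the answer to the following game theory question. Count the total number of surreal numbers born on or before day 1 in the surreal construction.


Day 0: {|} = 0 is born. Count = 1.
Day n: the number of surreal numbers born by day n is 2^(n+1) - 1.
By day 0: 2^1 - 1 = 1
By day 1: 2^2 - 1 = 3
By day 1: 3 surreal numbers.

3


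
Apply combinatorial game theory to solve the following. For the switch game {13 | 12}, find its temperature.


The game is {13 | 12}, a switch {a | b} with numbers a > b.
Cooling {a | b} by t gives {a - t | b + t}, which stops being hot when a - t = b + t, i.e. at t = (a - b)/2. So the temperature of a switch is (a - b)/2.
Temperature = (Left option - Right option) / 2
= (13 - (12)) / 2
= 1 / 2
= 1/2

1/2


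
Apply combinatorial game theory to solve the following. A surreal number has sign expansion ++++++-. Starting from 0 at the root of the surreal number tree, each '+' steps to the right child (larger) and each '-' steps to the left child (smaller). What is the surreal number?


Sign expansion: ++++++-
Rule: track bounds (lo, hi), initially (-inf, +inf). On '+', the current value becomes lo and we move to the simplest number in (value, hi): value + 1 if hi = +inf, otherwise the midpoint (value + hi)/2. On '-', the current value becomes hi and we move to value - 1 if lo = -inf, otherwise the midpoint (lo + value)/2.
Start at 0.
Step 1: sign = +, move right. Bounds: (0, +inf). Value = 1
Step 2: sign = +, move right. Bounds: (1, +inf). Value = 2
Step 3: sign = +, move right. Bounds: (2, +inf). Value = 3
Step 4: sign = +, move right. Bounds: (3, +inf). Value = 4
Step 5: sign = +, move right. Bounds: (4, +inf). Value = 5
Step 6: sign = +, move right. Bounds: (5, +inf). Value = 6
Step 7: sign = -, move left. Bounds: (5, 6). Value = 11/2
The surreal number with sign expansion ++++++- is 11/2.

11/2


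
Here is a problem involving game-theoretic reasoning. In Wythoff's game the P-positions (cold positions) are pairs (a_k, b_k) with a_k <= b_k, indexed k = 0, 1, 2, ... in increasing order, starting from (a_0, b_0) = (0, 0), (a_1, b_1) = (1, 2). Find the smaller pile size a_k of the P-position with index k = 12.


By Wythoff's theorem, a_k = floor(k * phi) and b_k = floor(k * phi^2) = a_k + k, where phi = (1 + sqrt(5))/2 is the golden ratio.
phi = (1 + sqrt(5))/2 = 1.618034
k = 12
k * phi = 12 * 1.618034 = 19.416408
a_12 = floor(k * phi) = 19

19


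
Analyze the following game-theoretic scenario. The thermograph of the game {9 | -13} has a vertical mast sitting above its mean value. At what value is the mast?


Game = {9 | -13}, a switch {a | b} with numbers a > b.
Its thermograph has left wall a - t and right wall b + t, which meet at t = (a - b)/2, where both equal (a + b)/2. So the mast (mean value) is at (a + b)/2.
Mean = (9 + (-13))/2 = -4/2 = -2

-2


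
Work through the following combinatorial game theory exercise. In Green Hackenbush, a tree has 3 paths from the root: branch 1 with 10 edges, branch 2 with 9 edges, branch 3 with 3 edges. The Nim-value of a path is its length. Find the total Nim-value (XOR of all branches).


The tree has 3 branches from the ground vertex.
In Green Hackenbush, the Nim-value of a simple path of length k is k.
Branch 1: length 10, Nim-value = 10
Branch 2: length 9, Nim-value = 9
Branch 3: length 3, Nim-value = 3
Total Nim-value = XOR of all branch values:
0 XOR 10 = 10
10 XOR 9 = 3
3 XOR 3 = 0
Nim-value of the tree = 0

0


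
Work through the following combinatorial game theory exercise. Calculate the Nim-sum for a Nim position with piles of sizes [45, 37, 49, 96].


We need the XOR (exclusive or) of all pile sizes.
After XOR-ing pile 1 (size 45): 0 XOR 45 = 45
After XOR-ing pile 2 (size 37): 45 XOR 37 = 8
After XOR-ing pile 3 (size 49): 8 XOR 49 = 57
After XOR-ing pile 4 (size 96): 57 XOR 96 = 89
The Nim-value of this position is 89.

89


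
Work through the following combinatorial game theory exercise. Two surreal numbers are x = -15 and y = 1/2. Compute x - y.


x = -15, y = 1/2
Converting to common denominator: 2
x = -30/2, y = 1/2
x - y = -15 - 1/2 = -31/2

-31/2


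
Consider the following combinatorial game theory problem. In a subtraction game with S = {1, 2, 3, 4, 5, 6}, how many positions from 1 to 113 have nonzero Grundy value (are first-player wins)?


Subtraction set S = {1, 2, 3, 4, 5, 6}, so G(n) = n mod 7.
G(n) = 0 when n is a multiple of 7.
Multiples of 7 in [1, 113]: 16
N-positions (nonzero Grundy) = 113 - 16 = 97

97


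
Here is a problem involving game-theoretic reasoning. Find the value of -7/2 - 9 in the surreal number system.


x = -7/2, y = 9
Converting to common denominator: 2
x = -7/2, y = 18/2
x - y = -7/2 - 9 = -25/2

-25/2


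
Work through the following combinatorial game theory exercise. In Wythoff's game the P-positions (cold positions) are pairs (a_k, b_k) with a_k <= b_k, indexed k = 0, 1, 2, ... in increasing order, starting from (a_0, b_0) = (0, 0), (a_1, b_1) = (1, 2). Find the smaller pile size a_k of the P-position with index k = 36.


By Wythoff's theorem, a_k = floor(k * phi) and b_k = floor(k * phi^2) = a_k + k, where phi = (1 + sqrt(5))/2 is the golden ratio.
phi = (1 + sqrt(5))/2 = 1.618034
k = 36
k * phi = 36 * 1.618034 = 58.249224
a_36 = floor(k * phi) = 58

58


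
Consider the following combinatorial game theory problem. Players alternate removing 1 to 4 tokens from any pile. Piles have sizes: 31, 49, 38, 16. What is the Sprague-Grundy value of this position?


Subtraction set: {1, 2, 3, 4}
For this subtraction set, G(n) = n mod 5 (period = max + 1 = 5).
Pile 1 (size 31): G(31) = 31 mod 5 = 1
Pile 2 (size 49): G(49) = 49 mod 5 = 4
Pile 3 (size 38): G(38) = 38 mod 5 = 3
Pile 4 (size 16): G(16) = 16 mod 5 = 1
Total Grundy value = XOR of all: 1 XOR 4 XOR 3 XOR 1 = 7

7


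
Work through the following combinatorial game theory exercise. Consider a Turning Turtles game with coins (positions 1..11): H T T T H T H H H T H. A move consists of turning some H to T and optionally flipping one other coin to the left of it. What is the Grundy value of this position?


Coins: H T T T H T H H H T H
Key fact: a single head at position k behaves exactly like a Nim heap of size k (turning it to T and optionally flipping a coin at j < k corresponds to moving the heap from k to j, or to 0), and heads combine as a disjunctive sum (two heads at the same place would cancel, matching j XOR j = 0). So the Nim-value is the XOR of the 1-indexed positions of the heads.
Face-up positions (1-indexed): [1, 5, 7, 8, 9, 11]
XOR 0 with 1: 0 XOR 1 = 1
XOR 1 with 5: 1 XOR 5 = 4
XOR 4 with 7: 4 XOR 7 = 3
XOR 3 with 8: 3 XOR 8 = 11
XOR 11 with 9: 11 XOR 9 = 2
XOR 2 with 11: 2 XOR 11 = 9
Nim-value = 9

9


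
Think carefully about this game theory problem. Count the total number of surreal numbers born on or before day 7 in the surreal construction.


Day 0: {|} = 0 is born. Count = 1.
Day n: the number of surreal numbers born by day n is 2^(n+1) - 1.
By day 0: 2^1 - 1 = 1
By day 1: 2^2 - 1 = 3
By day 2: 2^3 - 1 = 7
By day 3: 2^4 - 1 = 15
By day 4: 2^5 - 1 = 31
By day 5: 2^6 - 1 = 63
By day 6: 2^7 - 1 = 127
By day 7: 2^8 - 1 = 255
By day 7: 255 surreal numbers.

255


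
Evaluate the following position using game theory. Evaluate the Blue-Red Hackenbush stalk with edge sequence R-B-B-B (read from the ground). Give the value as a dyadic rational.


Edges (from ground): R-B-B-B
By Berlekamp's sign-expansion rule, a Blue-Red Hackenbush stalk has the value of the surreal number whose sign sequence is the edge sequence with B -> + and R -> -.
Sign sequence: -+++
Trace the sign expansion in the surreal number tree, starting from 0:
Edge 1: R (sign -) -> bounds (-inf, 0), value = -1
Edge 2: B (sign +) -> bounds (-1, 0), value = -1/2
Edge 3: B (sign +) -> bounds (-1/2, 0), value = -1/4
Edge 4: B (sign +) -> bounds (-1/4, 0), value = -1/8
Game value = -1/8

-1/8


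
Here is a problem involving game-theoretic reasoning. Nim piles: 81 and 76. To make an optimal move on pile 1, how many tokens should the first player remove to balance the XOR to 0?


Piles: 81 and 76
Current XOR: 81 XOR 76 = 29 (non-zero, so this is an N-position).
To make the XOR zero, we need to find a move that balances the piles.
For pile 1 (size 81): target = 81 XOR 29 = 76
We reduce pile 1 from 81 to 76.
Tokens removed: 81 - 76 = 5
Verification: 76 XOR 76 = 0

5


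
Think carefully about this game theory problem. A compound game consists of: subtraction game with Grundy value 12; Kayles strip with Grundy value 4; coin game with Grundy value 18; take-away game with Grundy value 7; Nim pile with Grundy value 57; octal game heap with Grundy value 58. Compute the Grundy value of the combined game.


By the Sprague-Grundy theorem, the Grundy value of a sum of games is the XOR of individual Grundy values.
subtraction game: Grundy value = 12. Running XOR: 0 XOR 12 = 12
Kayles strip: Grundy value = 4. Running XOR: 12 XOR 4 = 8
coin game: Grundy value = 18. Running XOR: 8 XOR 18 = 26
take-away game: Grundy value = 7. Running XOR: 26 XOR 7 = 29
Nim pile: Grundy value = 57. Running XOR: 29 XOR 57 = 36
octal game heap: Grundy value = 58. Running XOR: 36 XOR 58 = 30
The combined Grundy value is 30.

30


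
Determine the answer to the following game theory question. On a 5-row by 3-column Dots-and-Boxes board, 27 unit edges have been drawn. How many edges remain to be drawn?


Grid: 5 x 3 boxes, i.e. 6 rows and 4 columns of dots.
Horizontal edges: (rows + 1) * cols = 6 * 3 = 18
Vertical edges: rows * (cols + 1) = 5 * 4 = 20
Total edges: 18 + 20 = 38
Edges drawn: 27
Remaining: 38 - 27 = 11

11


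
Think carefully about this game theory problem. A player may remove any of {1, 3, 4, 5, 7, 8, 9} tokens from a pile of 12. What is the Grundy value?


The subtraction set is S = {1, 3, 4, 5, 7, 8, 9}.
G(k) = mex{ G(k - s) : s in S, s <= k }. We compute iteratively: G(0) = 0.
G(1) = mex({0}) = 1
G(2) = mex({1}) = 0
G(3) = mex({0}) = 1
G(4) = mex({0, 1}) = 2
G(5) = mex({0, 1, 2}) = 3
G(6) = mex({0, 1, 3}) = 2
G(7) = mex({0, 1, 2}) = 3
G(8) = mex({0, 1, 2, 3}) = 4
G(9) = mex({0, 1, 2, 3, 4}) = 5
G(10) = mex({0, 1, 2, 3, 5}) = 4
G(11) = mex({0, 1, 2, 3, 4}) = 5
G(12) = mex({1, 2, 3, 4, 5}) = 0
Therefore G(12) = 0.

0


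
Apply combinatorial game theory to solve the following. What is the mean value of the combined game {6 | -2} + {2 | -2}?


G1 = {6 | -2}, G2 = {2 | -2}
Each is a switch {a | b} with numbers a > b; its mean value is (a + b)/2, and mean value is additive over game sums: m(G1 + G2) = m(G1) + m(G2).
Mean of G1 = (6 + (-2))/2 = 4/2 = 2
Mean of G2 = (2 + (-2))/2 = 0/2 = 0
Mean of G1 + G2 = 2 + 0 = 2

2


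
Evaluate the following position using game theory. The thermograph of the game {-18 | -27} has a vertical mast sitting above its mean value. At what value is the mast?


Game = {-18 | -27}, a switch {a | b} with numbers a > b.
Its thermograph has left wall a - t and right wall b + t, which meet at t = (a - b)/2, where both equal (a + b)/2. So the mast (mean value) is at (a + b)/2.
Mean = (-18 + (-27))/2 = -45/2 = -45/2

-45/2


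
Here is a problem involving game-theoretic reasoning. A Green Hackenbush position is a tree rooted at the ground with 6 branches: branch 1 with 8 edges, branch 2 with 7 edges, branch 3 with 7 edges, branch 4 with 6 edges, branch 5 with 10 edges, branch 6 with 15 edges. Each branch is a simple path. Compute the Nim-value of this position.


The tree has 6 branches from the ground vertex.
In Green Hackenbush, the Nim-value of a simple path of length k is k.
Branch 1: length 8, Nim-value = 8
Branch 2: length 7, Nim-value = 7
Branch 3: length 7, Nim-value = 7
Branch 4: length 6, Nim-value = 6
Branch 5: length 10, Nim-value = 10
Branch 6: length 15, Nim-value = 15
Total Nim-value = XOR of all branch values:
0 XOR 8 = 8
8 XOR 7 = 15
15 XOR 7 = 8
8 XOR 6 = 14
14 XOR 10 = 4
4 XOR 15 = 11
Nim-value of the tree = 11

11


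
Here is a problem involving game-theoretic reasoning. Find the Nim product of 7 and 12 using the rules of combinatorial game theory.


Nim multiplication is bilinear over XOR: (u XOR v) * w = (u*w) XOR (v*w).
So we split each operand into its bit components and XOR the pairwise Nim products.
7 = 1 + 2 + 4 (as XOR of powers of 2).
12 = 4 + 8 (as XOR of powers of 2).
Using the standard Nim-product table on single bits:
  2*2 = 3,   2*4 = 8,   2*8 = 12,
  4*4 = 6,   4*8 = 11,  8*8 = 13,
and  1*x = x (identity), k*l = l*k (commutative).
Pairwise Nim products:
  1 * 4 = 4
  1 * 8 = 8
  2 * 4 = 8
  2 * 8 = 12
  4 * 4 = 6
  4 * 8 = 11
XOR them: 4 XOR 8 XOR 8 XOR 12 XOR 6 XOR 11 = 5.
Result: 7 * 12 = 5 (in Nim).

5


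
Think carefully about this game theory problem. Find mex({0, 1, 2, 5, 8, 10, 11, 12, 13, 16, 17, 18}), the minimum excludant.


Set = {0, 1, 2, 5, 8, 10, 11, 12, 13, 16, 17, 18}
0 is in the set.
1 is in the set.
2 is in the set.
3 is NOT in the set. This is the mex.
mex = 3

3


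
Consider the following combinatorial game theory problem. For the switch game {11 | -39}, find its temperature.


The game is {11 | -39}, a switch {a | b} with numbers a > b.
Cooling {a | b} by t gives {a - t | b + t}, which stops being hot when a - t = b + t, i.e. at t = (a - b)/2. So the temperature of a switch is (a - b)/2.
Temperature = (Left option - Right option) / 2
= (11 - (-39)) / 2
= 50 / 2
= 25

25


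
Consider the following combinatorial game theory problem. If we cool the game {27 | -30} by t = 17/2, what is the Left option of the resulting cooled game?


Original game: {27 | -30} (a switch {a | b} with a > b).
Cooling by t (for t below the temperature (a - b)/2 = 57/2) taxes each move by t: {a | b} cooled by t is {a - t | b + t}.
Cooling amount: t = 17/2
Cooled Left option: 27 - 17/2 = 37/2
Cooled Right option: -30 + 17/2 = -43/2
Cooled game: {37/2 | -43/2}
Left option = 37/2

37/2
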